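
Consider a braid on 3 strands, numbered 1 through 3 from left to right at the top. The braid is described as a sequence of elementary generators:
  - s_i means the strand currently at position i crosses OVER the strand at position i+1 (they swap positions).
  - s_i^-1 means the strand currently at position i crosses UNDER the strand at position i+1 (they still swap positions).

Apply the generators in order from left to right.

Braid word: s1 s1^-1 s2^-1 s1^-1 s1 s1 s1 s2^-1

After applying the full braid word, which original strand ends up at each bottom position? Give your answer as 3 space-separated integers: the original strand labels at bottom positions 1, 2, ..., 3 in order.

Answer: 1 2 3

Derivation:
Gen 1 (s1): strand 1 crosses over strand 2. Perm now: [2 1 3]
Gen 2 (s1^-1): strand 2 crosses under strand 1. Perm now: [1 2 3]
Gen 3 (s2^-1): strand 2 crosses under strand 3. Perm now: [1 3 2]
Gen 4 (s1^-1): strand 1 crosses under strand 3. Perm now: [3 1 2]
Gen 5 (s1): strand 3 crosses over strand 1. Perm now: [1 3 2]
Gen 6 (s1): strand 1 crosses over strand 3. Perm now: [3 1 2]
Gen 7 (s1): strand 3 crosses over strand 1. Perm now: [1 3 2]
Gen 8 (s2^-1): strand 3 crosses under strand 2. Perm now: [1 2 3]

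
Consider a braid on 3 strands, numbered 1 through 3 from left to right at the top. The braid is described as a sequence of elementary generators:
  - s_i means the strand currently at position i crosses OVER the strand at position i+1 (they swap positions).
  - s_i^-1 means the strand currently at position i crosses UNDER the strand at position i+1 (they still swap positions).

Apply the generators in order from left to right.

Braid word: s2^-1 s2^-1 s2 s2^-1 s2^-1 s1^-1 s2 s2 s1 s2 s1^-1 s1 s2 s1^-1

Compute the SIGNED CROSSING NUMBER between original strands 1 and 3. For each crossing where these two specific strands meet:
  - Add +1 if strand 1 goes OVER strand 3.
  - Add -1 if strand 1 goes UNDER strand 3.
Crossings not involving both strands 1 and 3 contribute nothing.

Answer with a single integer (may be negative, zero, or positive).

Answer: -3

Derivation:
Gen 1: crossing 2x3. Both 1&3? no. Sum: 0
Gen 2: crossing 3x2. Both 1&3? no. Sum: 0
Gen 3: crossing 2x3. Both 1&3? no. Sum: 0
Gen 4: crossing 3x2. Both 1&3? no. Sum: 0
Gen 5: crossing 2x3. Both 1&3? no. Sum: 0
Gen 6: 1 under 3. Both 1&3? yes. Contrib: -1. Sum: -1
Gen 7: crossing 1x2. Both 1&3? no. Sum: -1
Gen 8: crossing 2x1. Both 1&3? no. Sum: -1
Gen 9: 3 over 1. Both 1&3? yes. Contrib: -1. Sum: -2
Gen 10: crossing 3x2. Both 1&3? no. Sum: -2
Gen 11: crossing 1x2. Both 1&3? no. Sum: -2
Gen 12: crossing 2x1. Both 1&3? no. Sum: -2
Gen 13: crossing 2x3. Both 1&3? no. Sum: -2
Gen 14: 1 under 3. Both 1&3? yes. Contrib: -1. Sum: -3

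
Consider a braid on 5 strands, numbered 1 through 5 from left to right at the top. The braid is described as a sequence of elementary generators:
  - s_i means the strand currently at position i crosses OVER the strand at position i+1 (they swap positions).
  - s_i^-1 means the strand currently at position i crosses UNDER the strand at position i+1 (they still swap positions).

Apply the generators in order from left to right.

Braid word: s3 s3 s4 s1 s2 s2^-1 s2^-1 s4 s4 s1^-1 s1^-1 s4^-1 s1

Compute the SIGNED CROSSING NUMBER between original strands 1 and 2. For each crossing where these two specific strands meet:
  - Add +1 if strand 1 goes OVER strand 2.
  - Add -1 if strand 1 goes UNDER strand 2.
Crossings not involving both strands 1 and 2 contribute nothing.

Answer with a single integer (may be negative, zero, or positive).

Gen 1: crossing 3x4. Both 1&2? no. Sum: 0
Gen 2: crossing 4x3. Both 1&2? no. Sum: 0
Gen 3: crossing 4x5. Both 1&2? no. Sum: 0
Gen 4: 1 over 2. Both 1&2? yes. Contrib: +1. Sum: 1
Gen 5: crossing 1x3. Both 1&2? no. Sum: 1
Gen 6: crossing 3x1. Both 1&2? no. Sum: 1
Gen 7: crossing 1x3. Both 1&2? no. Sum: 1
Gen 8: crossing 5x4. Both 1&2? no. Sum: 1
Gen 9: crossing 4x5. Both 1&2? no. Sum: 1
Gen 10: crossing 2x3. Both 1&2? no. Sum: 1
Gen 11: crossing 3x2. Both 1&2? no. Sum: 1
Gen 12: crossing 5x4. Both 1&2? no. Sum: 1
Gen 13: crossing 2x3. Both 1&2? no. Sum: 1

Answer: 1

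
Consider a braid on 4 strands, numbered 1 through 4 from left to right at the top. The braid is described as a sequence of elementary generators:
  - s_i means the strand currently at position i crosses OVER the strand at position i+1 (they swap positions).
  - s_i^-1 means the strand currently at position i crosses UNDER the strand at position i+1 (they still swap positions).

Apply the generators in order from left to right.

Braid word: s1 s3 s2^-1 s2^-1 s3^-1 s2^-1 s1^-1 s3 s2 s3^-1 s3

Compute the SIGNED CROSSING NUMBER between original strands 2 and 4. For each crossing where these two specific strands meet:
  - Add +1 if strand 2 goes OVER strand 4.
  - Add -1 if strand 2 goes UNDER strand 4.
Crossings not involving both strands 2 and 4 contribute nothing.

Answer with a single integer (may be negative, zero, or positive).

Gen 1: crossing 1x2. Both 2&4? no. Sum: 0
Gen 2: crossing 3x4. Both 2&4? no. Sum: 0
Gen 3: crossing 1x4. Both 2&4? no. Sum: 0
Gen 4: crossing 4x1. Both 2&4? no. Sum: 0
Gen 5: crossing 4x3. Both 2&4? no. Sum: 0
Gen 6: crossing 1x3. Both 2&4? no. Sum: 0
Gen 7: crossing 2x3. Both 2&4? no. Sum: 0
Gen 8: crossing 1x4. Both 2&4? no. Sum: 0
Gen 9: 2 over 4. Both 2&4? yes. Contrib: +1. Sum: 1
Gen 10: crossing 2x1. Both 2&4? no. Sum: 1
Gen 11: crossing 1x2. Both 2&4? no. Sum: 1

Answer: 1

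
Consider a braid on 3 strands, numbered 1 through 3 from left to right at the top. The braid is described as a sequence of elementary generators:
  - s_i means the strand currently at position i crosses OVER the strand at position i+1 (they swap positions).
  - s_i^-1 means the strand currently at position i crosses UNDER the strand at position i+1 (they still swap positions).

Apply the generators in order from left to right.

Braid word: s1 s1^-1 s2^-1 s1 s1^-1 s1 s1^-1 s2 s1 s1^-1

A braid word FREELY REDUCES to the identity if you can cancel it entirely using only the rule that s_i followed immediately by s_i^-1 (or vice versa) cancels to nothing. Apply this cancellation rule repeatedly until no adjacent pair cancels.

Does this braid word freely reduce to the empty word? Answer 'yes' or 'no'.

Answer: yes

Derivation:
Gen 1 (s1): push. Stack: [s1]
Gen 2 (s1^-1): cancels prior s1. Stack: []
Gen 3 (s2^-1): push. Stack: [s2^-1]
Gen 4 (s1): push. Stack: [s2^-1 s1]
Gen 5 (s1^-1): cancels prior s1. Stack: [s2^-1]
Gen 6 (s1): push. Stack: [s2^-1 s1]
Gen 7 (s1^-1): cancels prior s1. Stack: [s2^-1]
Gen 8 (s2): cancels prior s2^-1. Stack: []
Gen 9 (s1): push. Stack: [s1]
Gen 10 (s1^-1): cancels prior s1. Stack: []
Reduced word: (empty)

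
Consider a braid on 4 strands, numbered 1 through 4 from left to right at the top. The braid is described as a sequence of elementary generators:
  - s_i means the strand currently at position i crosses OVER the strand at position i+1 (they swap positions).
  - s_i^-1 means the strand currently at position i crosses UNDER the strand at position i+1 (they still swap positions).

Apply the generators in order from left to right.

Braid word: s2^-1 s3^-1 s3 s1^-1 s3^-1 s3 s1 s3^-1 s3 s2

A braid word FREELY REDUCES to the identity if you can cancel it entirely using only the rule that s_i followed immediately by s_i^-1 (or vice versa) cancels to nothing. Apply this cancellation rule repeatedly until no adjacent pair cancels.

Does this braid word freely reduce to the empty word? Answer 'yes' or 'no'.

Gen 1 (s2^-1): push. Stack: [s2^-1]
Gen 2 (s3^-1): push. Stack: [s2^-1 s3^-1]
Gen 3 (s3): cancels prior s3^-1. Stack: [s2^-1]
Gen 4 (s1^-1): push. Stack: [s2^-1 s1^-1]
Gen 5 (s3^-1): push. Stack: [s2^-1 s1^-1 s3^-1]
Gen 6 (s3): cancels prior s3^-1. Stack: [s2^-1 s1^-1]
Gen 7 (s1): cancels prior s1^-1. Stack: [s2^-1]
Gen 8 (s3^-1): push. Stack: [s2^-1 s3^-1]
Gen 9 (s3): cancels prior s3^-1. Stack: [s2^-1]
Gen 10 (s2): cancels prior s2^-1. Stack: []
Reduced word: (empty)

Answer: yes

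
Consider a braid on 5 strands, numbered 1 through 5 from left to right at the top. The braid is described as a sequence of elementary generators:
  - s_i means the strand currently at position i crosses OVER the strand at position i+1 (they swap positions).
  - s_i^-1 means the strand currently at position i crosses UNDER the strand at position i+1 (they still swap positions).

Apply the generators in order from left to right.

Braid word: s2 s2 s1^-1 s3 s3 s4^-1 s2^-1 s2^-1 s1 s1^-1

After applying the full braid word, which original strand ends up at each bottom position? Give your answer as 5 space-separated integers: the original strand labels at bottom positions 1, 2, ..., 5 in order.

Gen 1 (s2): strand 2 crosses over strand 3. Perm now: [1 3 2 4 5]
Gen 2 (s2): strand 3 crosses over strand 2. Perm now: [1 2 3 4 5]
Gen 3 (s1^-1): strand 1 crosses under strand 2. Perm now: [2 1 3 4 5]
Gen 4 (s3): strand 3 crosses over strand 4. Perm now: [2 1 4 3 5]
Gen 5 (s3): strand 4 crosses over strand 3. Perm now: [2 1 3 4 5]
Gen 6 (s4^-1): strand 4 crosses under strand 5. Perm now: [2 1 3 5 4]
Gen 7 (s2^-1): strand 1 crosses under strand 3. Perm now: [2 3 1 5 4]
Gen 8 (s2^-1): strand 3 crosses under strand 1. Perm now: [2 1 3 5 4]
Gen 9 (s1): strand 2 crosses over strand 1. Perm now: [1 2 3 5 4]
Gen 10 (s1^-1): strand 1 crosses under strand 2. Perm now: [2 1 3 5 4]

Answer: 2 1 3 5 4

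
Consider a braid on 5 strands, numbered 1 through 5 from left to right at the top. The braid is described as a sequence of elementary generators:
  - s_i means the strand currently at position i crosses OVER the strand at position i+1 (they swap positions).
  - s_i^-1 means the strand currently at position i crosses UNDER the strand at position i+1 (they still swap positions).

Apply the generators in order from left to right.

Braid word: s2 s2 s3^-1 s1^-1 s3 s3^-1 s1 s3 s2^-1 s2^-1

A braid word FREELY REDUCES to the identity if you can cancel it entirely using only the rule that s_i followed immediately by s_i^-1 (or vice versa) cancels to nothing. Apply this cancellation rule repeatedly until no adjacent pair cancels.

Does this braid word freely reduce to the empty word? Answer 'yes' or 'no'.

Answer: yes

Derivation:
Gen 1 (s2): push. Stack: [s2]
Gen 2 (s2): push. Stack: [s2 s2]
Gen 3 (s3^-1): push. Stack: [s2 s2 s3^-1]
Gen 4 (s1^-1): push. Stack: [s2 s2 s3^-1 s1^-1]
Gen 5 (s3): push. Stack: [s2 s2 s3^-1 s1^-1 s3]
Gen 6 (s3^-1): cancels prior s3. Stack: [s2 s2 s3^-1 s1^-1]
Gen 7 (s1): cancels prior s1^-1. Stack: [s2 s2 s3^-1]
Gen 8 (s3): cancels prior s3^-1. Stack: [s2 s2]
Gen 9 (s2^-1): cancels prior s2. Stack: [s2]
Gen 10 (s2^-1): cancels prior s2. Stack: []
Reduced word: (empty)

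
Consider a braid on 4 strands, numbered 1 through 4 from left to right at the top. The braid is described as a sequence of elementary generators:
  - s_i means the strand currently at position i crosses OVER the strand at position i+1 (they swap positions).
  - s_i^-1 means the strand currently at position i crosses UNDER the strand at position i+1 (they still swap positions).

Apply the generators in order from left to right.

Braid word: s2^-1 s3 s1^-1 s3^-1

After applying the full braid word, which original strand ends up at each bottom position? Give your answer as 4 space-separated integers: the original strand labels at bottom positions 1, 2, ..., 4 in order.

Answer: 3 1 2 4

Derivation:
Gen 1 (s2^-1): strand 2 crosses under strand 3. Perm now: [1 3 2 4]
Gen 2 (s3): strand 2 crosses over strand 4. Perm now: [1 3 4 2]
Gen 3 (s1^-1): strand 1 crosses under strand 3. Perm now: [3 1 4 2]
Gen 4 (s3^-1): strand 4 crosses under strand 2. Perm now: [3 1 2 4]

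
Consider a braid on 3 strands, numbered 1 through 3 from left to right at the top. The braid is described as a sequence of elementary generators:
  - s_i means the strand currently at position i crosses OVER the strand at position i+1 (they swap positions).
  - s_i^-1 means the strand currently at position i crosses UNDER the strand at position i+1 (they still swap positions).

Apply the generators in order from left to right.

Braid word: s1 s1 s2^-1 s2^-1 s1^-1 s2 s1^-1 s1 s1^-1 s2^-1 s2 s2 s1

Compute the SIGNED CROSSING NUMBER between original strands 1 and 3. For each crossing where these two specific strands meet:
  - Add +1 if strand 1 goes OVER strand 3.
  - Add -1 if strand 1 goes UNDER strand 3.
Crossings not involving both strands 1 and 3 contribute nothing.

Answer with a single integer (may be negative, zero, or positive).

Gen 1: crossing 1x2. Both 1&3? no. Sum: 0
Gen 2: crossing 2x1. Both 1&3? no. Sum: 0
Gen 3: crossing 2x3. Both 1&3? no. Sum: 0
Gen 4: crossing 3x2. Both 1&3? no. Sum: 0
Gen 5: crossing 1x2. Both 1&3? no. Sum: 0
Gen 6: 1 over 3. Both 1&3? yes. Contrib: +1. Sum: 1
Gen 7: crossing 2x3. Both 1&3? no. Sum: 1
Gen 8: crossing 3x2. Both 1&3? no. Sum: 1
Gen 9: crossing 2x3. Both 1&3? no. Sum: 1
Gen 10: crossing 2x1. Both 1&3? no. Sum: 1
Gen 11: crossing 1x2. Both 1&3? no. Sum: 1
Gen 12: crossing 2x1. Both 1&3? no. Sum: 1
Gen 13: 3 over 1. Both 1&3? yes. Contrib: -1. Sum: 0

Answer: 0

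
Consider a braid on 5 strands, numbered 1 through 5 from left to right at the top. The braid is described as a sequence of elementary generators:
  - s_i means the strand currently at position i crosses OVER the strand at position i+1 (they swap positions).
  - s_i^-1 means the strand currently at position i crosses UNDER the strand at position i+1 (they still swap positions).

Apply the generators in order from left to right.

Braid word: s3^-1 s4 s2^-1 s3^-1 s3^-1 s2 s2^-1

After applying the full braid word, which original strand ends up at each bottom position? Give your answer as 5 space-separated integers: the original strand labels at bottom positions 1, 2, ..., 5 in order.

Gen 1 (s3^-1): strand 3 crosses under strand 4. Perm now: [1 2 4 3 5]
Gen 2 (s4): strand 3 crosses over strand 5. Perm now: [1 2 4 5 3]
Gen 3 (s2^-1): strand 2 crosses under strand 4. Perm now: [1 4 2 5 3]
Gen 4 (s3^-1): strand 2 crosses under strand 5. Perm now: [1 4 5 2 3]
Gen 5 (s3^-1): strand 5 crosses under strand 2. Perm now: [1 4 2 5 3]
Gen 6 (s2): strand 4 crosses over strand 2. Perm now: [1 2 4 5 3]
Gen 7 (s2^-1): strand 2 crosses under strand 4. Perm now: [1 4 2 5 3]

Answer: 1 4 2 5 3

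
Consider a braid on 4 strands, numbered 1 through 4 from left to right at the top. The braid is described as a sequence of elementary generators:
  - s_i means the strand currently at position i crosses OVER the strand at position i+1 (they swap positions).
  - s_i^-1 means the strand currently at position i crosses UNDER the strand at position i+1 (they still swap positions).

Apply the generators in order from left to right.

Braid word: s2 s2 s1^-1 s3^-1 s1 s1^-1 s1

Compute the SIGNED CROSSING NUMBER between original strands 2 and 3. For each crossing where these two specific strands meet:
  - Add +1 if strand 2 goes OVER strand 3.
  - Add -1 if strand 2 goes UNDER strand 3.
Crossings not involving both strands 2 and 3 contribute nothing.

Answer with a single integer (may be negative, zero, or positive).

Answer: 0

Derivation:
Gen 1: 2 over 3. Both 2&3? yes. Contrib: +1. Sum: 1
Gen 2: 3 over 2. Both 2&3? yes. Contrib: -1. Sum: 0
Gen 3: crossing 1x2. Both 2&3? no. Sum: 0
Gen 4: crossing 3x4. Both 2&3? no. Sum: 0
Gen 5: crossing 2x1. Both 2&3? no. Sum: 0
Gen 6: crossing 1x2. Both 2&3? no. Sum: 0
Gen 7: crossing 2x1. Both 2&3? no. Sum: 0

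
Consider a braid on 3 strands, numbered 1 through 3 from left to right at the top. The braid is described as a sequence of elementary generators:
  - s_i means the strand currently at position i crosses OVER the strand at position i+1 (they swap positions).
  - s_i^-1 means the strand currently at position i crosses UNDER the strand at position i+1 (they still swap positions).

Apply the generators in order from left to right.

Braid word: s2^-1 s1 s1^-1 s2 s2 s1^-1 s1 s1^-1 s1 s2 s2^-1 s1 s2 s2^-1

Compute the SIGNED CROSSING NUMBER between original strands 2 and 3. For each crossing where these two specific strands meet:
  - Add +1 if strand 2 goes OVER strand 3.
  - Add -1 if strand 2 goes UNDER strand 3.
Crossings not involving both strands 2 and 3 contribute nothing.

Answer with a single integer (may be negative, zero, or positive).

Gen 1: 2 under 3. Both 2&3? yes. Contrib: -1. Sum: -1
Gen 2: crossing 1x3. Both 2&3? no. Sum: -1
Gen 3: crossing 3x1. Both 2&3? no. Sum: -1
Gen 4: 3 over 2. Both 2&3? yes. Contrib: -1. Sum: -2
Gen 5: 2 over 3. Both 2&3? yes. Contrib: +1. Sum: -1
Gen 6: crossing 1x3. Both 2&3? no. Sum: -1
Gen 7: crossing 3x1. Both 2&3? no. Sum: -1
Gen 8: crossing 1x3. Both 2&3? no. Sum: -1
Gen 9: crossing 3x1. Both 2&3? no. Sum: -1
Gen 10: 3 over 2. Both 2&3? yes. Contrib: -1. Sum: -2
Gen 11: 2 under 3. Both 2&3? yes. Contrib: -1. Sum: -3
Gen 12: crossing 1x3. Both 2&3? no. Sum: -3
Gen 13: crossing 1x2. Both 2&3? no. Sum: -3
Gen 14: crossing 2x1. Both 2&3? no. Sum: -3

Answer: -3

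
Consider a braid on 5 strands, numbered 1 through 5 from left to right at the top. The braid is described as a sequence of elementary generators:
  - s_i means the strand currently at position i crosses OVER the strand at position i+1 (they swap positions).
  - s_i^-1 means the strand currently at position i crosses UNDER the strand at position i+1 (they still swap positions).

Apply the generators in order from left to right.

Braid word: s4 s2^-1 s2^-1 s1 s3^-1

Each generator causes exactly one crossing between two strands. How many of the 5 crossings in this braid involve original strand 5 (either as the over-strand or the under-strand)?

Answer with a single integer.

Answer: 2

Derivation:
Gen 1: crossing 4x5. Involves strand 5? yes. Count so far: 1
Gen 2: crossing 2x3. Involves strand 5? no. Count so far: 1
Gen 3: crossing 3x2. Involves strand 5? no. Count so far: 1
Gen 4: crossing 1x2. Involves strand 5? no. Count so far: 1
Gen 5: crossing 3x5. Involves strand 5? yes. Count so far: 2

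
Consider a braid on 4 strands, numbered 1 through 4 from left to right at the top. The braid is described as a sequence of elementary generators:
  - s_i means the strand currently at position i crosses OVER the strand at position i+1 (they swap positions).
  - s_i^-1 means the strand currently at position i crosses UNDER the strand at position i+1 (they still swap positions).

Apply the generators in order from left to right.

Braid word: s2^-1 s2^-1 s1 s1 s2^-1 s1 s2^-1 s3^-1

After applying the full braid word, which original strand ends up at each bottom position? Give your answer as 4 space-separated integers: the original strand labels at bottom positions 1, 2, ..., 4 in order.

Gen 1 (s2^-1): strand 2 crosses under strand 3. Perm now: [1 3 2 4]
Gen 2 (s2^-1): strand 3 crosses under strand 2. Perm now: [1 2 3 4]
Gen 3 (s1): strand 1 crosses over strand 2. Perm now: [2 1 3 4]
Gen 4 (s1): strand 2 crosses over strand 1. Perm now: [1 2 3 4]
Gen 5 (s2^-1): strand 2 crosses under strand 3. Perm now: [1 3 2 4]
Gen 6 (s1): strand 1 crosses over strand 3. Perm now: [3 1 2 4]
Gen 7 (s2^-1): strand 1 crosses under strand 2. Perm now: [3 2 1 4]
Gen 8 (s3^-1): strand 1 crosses under strand 4. Perm now: [3 2 4 1]

Answer: 3 2 4 1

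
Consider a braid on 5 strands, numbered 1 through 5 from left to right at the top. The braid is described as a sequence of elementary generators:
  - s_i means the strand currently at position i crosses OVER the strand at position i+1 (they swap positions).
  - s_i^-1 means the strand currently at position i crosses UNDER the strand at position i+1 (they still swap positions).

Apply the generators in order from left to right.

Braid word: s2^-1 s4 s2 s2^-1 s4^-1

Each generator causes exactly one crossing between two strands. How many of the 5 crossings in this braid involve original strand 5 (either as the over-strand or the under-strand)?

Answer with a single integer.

Answer: 2

Derivation:
Gen 1: crossing 2x3. Involves strand 5? no. Count so far: 0
Gen 2: crossing 4x5. Involves strand 5? yes. Count so far: 1
Gen 3: crossing 3x2. Involves strand 5? no. Count so far: 1
Gen 4: crossing 2x3. Involves strand 5? no. Count so far: 1
Gen 5: crossing 5x4. Involves strand 5? yes. Count so far: 2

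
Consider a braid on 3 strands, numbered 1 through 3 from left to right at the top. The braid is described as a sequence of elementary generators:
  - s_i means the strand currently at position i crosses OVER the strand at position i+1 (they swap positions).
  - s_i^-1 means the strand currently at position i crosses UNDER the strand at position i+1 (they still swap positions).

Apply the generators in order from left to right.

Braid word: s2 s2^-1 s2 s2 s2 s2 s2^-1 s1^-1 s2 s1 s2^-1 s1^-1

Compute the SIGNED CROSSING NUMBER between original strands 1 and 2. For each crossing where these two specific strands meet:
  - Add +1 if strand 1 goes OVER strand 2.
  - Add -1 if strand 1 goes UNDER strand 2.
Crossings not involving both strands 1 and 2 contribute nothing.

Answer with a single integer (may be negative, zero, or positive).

Gen 1: crossing 2x3. Both 1&2? no. Sum: 0
Gen 2: crossing 3x2. Both 1&2? no. Sum: 0
Gen 3: crossing 2x3. Both 1&2? no. Sum: 0
Gen 4: crossing 3x2. Both 1&2? no. Sum: 0
Gen 5: crossing 2x3. Both 1&2? no. Sum: 0
Gen 6: crossing 3x2. Both 1&2? no. Sum: 0
Gen 7: crossing 2x3. Both 1&2? no. Sum: 0
Gen 8: crossing 1x3. Both 1&2? no. Sum: 0
Gen 9: 1 over 2. Both 1&2? yes. Contrib: +1. Sum: 1
Gen 10: crossing 3x2. Both 1&2? no. Sum: 1
Gen 11: crossing 3x1. Both 1&2? no. Sum: 1
Gen 12: 2 under 1. Both 1&2? yes. Contrib: +1. Sum: 2

Answer: 2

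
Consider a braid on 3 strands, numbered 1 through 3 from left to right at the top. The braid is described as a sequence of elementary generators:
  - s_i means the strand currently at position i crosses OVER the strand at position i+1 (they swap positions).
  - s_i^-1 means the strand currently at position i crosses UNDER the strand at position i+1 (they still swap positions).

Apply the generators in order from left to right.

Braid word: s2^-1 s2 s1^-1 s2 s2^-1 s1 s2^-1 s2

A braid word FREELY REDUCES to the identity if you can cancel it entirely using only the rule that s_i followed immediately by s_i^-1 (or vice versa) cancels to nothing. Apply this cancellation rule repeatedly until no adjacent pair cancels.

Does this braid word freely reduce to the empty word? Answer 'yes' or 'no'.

Gen 1 (s2^-1): push. Stack: [s2^-1]
Gen 2 (s2): cancels prior s2^-1. Stack: []
Gen 3 (s1^-1): push. Stack: [s1^-1]
Gen 4 (s2): push. Stack: [s1^-1 s2]
Gen 5 (s2^-1): cancels prior s2. Stack: [s1^-1]
Gen 6 (s1): cancels prior s1^-1. Stack: []
Gen 7 (s2^-1): push. Stack: [s2^-1]
Gen 8 (s2): cancels prior s2^-1. Stack: []
Reduced word: (empty)

Answer: yes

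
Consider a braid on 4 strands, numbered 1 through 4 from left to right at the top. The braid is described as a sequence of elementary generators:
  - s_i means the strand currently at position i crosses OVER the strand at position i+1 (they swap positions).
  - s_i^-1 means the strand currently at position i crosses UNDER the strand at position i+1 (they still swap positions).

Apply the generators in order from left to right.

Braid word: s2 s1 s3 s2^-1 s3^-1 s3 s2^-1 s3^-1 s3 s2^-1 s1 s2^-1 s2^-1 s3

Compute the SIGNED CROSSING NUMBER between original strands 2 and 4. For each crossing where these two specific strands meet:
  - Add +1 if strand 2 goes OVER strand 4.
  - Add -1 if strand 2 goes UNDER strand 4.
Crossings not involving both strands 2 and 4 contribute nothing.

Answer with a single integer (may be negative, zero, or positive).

Gen 1: crossing 2x3. Both 2&4? no. Sum: 0
Gen 2: crossing 1x3. Both 2&4? no. Sum: 0
Gen 3: 2 over 4. Both 2&4? yes. Contrib: +1. Sum: 1
Gen 4: crossing 1x4. Both 2&4? no. Sum: 1
Gen 5: crossing 1x2. Both 2&4? no. Sum: 1
Gen 6: crossing 2x1. Both 2&4? no. Sum: 1
Gen 7: crossing 4x1. Both 2&4? no. Sum: 1
Gen 8: 4 under 2. Both 2&4? yes. Contrib: +1. Sum: 2
Gen 9: 2 over 4. Both 2&4? yes. Contrib: +1. Sum: 3
Gen 10: crossing 1x4. Both 2&4? no. Sum: 3
Gen 11: crossing 3x4. Both 2&4? no. Sum: 3
Gen 12: crossing 3x1. Both 2&4? no. Sum: 3
Gen 13: crossing 1x3. Both 2&4? no. Sum: 3
Gen 14: crossing 1x2. Both 2&4? no. Sum: 3

Answer: 3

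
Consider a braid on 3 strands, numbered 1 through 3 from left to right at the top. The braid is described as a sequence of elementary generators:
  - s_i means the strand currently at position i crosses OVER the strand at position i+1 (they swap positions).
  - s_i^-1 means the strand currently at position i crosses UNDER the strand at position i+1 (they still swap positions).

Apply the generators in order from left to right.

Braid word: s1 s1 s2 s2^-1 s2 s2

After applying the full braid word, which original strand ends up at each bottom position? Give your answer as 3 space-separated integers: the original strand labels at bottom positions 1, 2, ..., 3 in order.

Gen 1 (s1): strand 1 crosses over strand 2. Perm now: [2 1 3]
Gen 2 (s1): strand 2 crosses over strand 1. Perm now: [1 2 3]
Gen 3 (s2): strand 2 crosses over strand 3. Perm now: [1 3 2]
Gen 4 (s2^-1): strand 3 crosses under strand 2. Perm now: [1 2 3]
Gen 5 (s2): strand 2 crosses over strand 3. Perm now: [1 3 2]
Gen 6 (s2): strand 3 crosses over strand 2. Perm now: [1 2 3]

Answer: 1 2 3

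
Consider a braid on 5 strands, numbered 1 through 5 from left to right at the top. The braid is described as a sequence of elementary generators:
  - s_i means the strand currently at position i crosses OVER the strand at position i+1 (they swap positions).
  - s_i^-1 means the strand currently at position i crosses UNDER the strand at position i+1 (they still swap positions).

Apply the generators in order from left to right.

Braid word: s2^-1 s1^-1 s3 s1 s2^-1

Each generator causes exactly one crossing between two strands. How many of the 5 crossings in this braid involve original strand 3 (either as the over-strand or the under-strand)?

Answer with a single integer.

Answer: 4

Derivation:
Gen 1: crossing 2x3. Involves strand 3? yes. Count so far: 1
Gen 2: crossing 1x3. Involves strand 3? yes. Count so far: 2
Gen 3: crossing 2x4. Involves strand 3? no. Count so far: 2
Gen 4: crossing 3x1. Involves strand 3? yes. Count so far: 3
Gen 5: crossing 3x4. Involves strand 3? yes. Count so far: 4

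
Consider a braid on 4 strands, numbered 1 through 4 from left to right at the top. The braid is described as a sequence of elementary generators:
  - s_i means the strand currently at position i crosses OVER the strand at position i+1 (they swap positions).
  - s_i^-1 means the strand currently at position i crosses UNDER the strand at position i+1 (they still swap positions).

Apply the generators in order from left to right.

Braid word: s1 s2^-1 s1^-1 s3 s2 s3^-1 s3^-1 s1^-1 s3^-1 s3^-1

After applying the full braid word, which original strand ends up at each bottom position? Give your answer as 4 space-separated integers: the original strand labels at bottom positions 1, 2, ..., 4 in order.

Gen 1 (s1): strand 1 crosses over strand 2. Perm now: [2 1 3 4]
Gen 2 (s2^-1): strand 1 crosses under strand 3. Perm now: [2 3 1 4]
Gen 3 (s1^-1): strand 2 crosses under strand 3. Perm now: [3 2 1 4]
Gen 4 (s3): strand 1 crosses over strand 4. Perm now: [3 2 4 1]
Gen 5 (s2): strand 2 crosses over strand 4. Perm now: [3 4 2 1]
Gen 6 (s3^-1): strand 2 crosses under strand 1. Perm now: [3 4 1 2]
Gen 7 (s3^-1): strand 1 crosses under strand 2. Perm now: [3 4 2 1]
Gen 8 (s1^-1): strand 3 crosses under strand 4. Perm now: [4 3 2 1]
Gen 9 (s3^-1): strand 2 crosses under strand 1. Perm now: [4 3 1 2]
Gen 10 (s3^-1): strand 1 crosses under strand 2. Perm now: [4 3 2 1]

Answer: 4 3 2 1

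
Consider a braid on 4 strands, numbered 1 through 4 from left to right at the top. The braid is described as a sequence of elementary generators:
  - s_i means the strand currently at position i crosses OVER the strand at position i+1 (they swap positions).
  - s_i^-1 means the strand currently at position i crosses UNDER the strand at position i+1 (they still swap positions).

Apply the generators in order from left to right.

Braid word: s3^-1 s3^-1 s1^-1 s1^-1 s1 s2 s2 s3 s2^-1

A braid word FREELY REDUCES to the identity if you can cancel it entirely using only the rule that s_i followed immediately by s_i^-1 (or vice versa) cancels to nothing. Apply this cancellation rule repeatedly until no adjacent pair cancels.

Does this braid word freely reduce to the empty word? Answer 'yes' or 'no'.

Gen 1 (s3^-1): push. Stack: [s3^-1]
Gen 2 (s3^-1): push. Stack: [s3^-1 s3^-1]
Gen 3 (s1^-1): push. Stack: [s3^-1 s3^-1 s1^-1]
Gen 4 (s1^-1): push. Stack: [s3^-1 s3^-1 s1^-1 s1^-1]
Gen 5 (s1): cancels prior s1^-1. Stack: [s3^-1 s3^-1 s1^-1]
Gen 6 (s2): push. Stack: [s3^-1 s3^-1 s1^-1 s2]
Gen 7 (s2): push. Stack: [s3^-1 s3^-1 s1^-1 s2 s2]
Gen 8 (s3): push. Stack: [s3^-1 s3^-1 s1^-1 s2 s2 s3]
Gen 9 (s2^-1): push. Stack: [s3^-1 s3^-1 s1^-1 s2 s2 s3 s2^-1]
Reduced word: s3^-1 s3^-1 s1^-1 s2 s2 s3 s2^-1

Answer: no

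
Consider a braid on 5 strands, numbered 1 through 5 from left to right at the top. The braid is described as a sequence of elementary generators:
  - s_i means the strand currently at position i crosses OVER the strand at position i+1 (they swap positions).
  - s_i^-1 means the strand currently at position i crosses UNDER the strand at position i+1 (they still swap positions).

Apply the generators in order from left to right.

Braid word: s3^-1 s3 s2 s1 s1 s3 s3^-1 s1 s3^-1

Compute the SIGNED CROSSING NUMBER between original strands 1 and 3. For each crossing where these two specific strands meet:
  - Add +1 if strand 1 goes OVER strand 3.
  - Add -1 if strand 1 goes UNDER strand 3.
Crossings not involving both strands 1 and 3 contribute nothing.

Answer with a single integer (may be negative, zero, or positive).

Answer: 1

Derivation:
Gen 1: crossing 3x4. Both 1&3? no. Sum: 0
Gen 2: crossing 4x3. Both 1&3? no. Sum: 0
Gen 3: crossing 2x3. Both 1&3? no. Sum: 0
Gen 4: 1 over 3. Both 1&3? yes. Contrib: +1. Sum: 1
Gen 5: 3 over 1. Both 1&3? yes. Contrib: -1. Sum: 0
Gen 6: crossing 2x4. Both 1&3? no. Sum: 0
Gen 7: crossing 4x2. Both 1&3? no. Sum: 0
Gen 8: 1 over 3. Both 1&3? yes. Contrib: +1. Sum: 1
Gen 9: crossing 2x4. Both 1&3? no. Sum: 1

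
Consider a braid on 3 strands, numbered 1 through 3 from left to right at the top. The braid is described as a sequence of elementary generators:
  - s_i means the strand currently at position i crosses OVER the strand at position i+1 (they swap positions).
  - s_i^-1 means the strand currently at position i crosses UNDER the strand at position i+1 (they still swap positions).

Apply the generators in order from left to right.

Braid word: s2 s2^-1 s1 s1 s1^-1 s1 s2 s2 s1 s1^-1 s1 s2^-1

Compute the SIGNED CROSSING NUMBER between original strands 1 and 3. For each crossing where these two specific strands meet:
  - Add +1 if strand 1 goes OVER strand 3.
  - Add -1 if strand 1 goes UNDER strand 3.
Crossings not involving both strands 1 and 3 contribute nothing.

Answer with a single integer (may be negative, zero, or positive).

Gen 1: crossing 2x3. Both 1&3? no. Sum: 0
Gen 2: crossing 3x2. Both 1&3? no. Sum: 0
Gen 3: crossing 1x2. Both 1&3? no. Sum: 0
Gen 4: crossing 2x1. Both 1&3? no. Sum: 0
Gen 5: crossing 1x2. Both 1&3? no. Sum: 0
Gen 6: crossing 2x1. Both 1&3? no. Sum: 0
Gen 7: crossing 2x3. Both 1&3? no. Sum: 0
Gen 8: crossing 3x2. Both 1&3? no. Sum: 0
Gen 9: crossing 1x2. Both 1&3? no. Sum: 0
Gen 10: crossing 2x1. Both 1&3? no. Sum: 0
Gen 11: crossing 1x2. Both 1&3? no. Sum: 0
Gen 12: 1 under 3. Both 1&3? yes. Contrib: -1. Sum: -1

Answer: -1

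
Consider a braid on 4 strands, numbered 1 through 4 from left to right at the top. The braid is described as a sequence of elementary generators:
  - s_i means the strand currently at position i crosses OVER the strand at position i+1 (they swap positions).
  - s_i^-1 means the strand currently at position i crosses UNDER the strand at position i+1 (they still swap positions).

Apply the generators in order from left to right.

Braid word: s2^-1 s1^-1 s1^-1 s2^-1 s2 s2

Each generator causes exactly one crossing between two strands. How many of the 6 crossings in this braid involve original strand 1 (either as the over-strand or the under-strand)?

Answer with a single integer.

Answer: 2

Derivation:
Gen 1: crossing 2x3. Involves strand 1? no. Count so far: 0
Gen 2: crossing 1x3. Involves strand 1? yes. Count so far: 1
Gen 3: crossing 3x1. Involves strand 1? yes. Count so far: 2
Gen 4: crossing 3x2. Involves strand 1? no. Count so far: 2
Gen 5: crossing 2x3. Involves strand 1? no. Count so far: 2
Gen 6: crossing 3x2. Involves strand 1? no. Count so far: 2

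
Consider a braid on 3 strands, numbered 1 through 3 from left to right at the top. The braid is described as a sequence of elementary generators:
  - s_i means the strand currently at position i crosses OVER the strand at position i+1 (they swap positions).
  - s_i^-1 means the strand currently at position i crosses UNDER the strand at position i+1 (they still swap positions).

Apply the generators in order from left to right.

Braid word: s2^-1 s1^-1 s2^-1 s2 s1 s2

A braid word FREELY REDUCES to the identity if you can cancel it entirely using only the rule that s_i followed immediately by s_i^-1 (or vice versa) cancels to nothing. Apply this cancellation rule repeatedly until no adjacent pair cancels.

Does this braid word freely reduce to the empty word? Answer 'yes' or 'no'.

Answer: yes

Derivation:
Gen 1 (s2^-1): push. Stack: [s2^-1]
Gen 2 (s1^-1): push. Stack: [s2^-1 s1^-1]
Gen 3 (s2^-1): push. Stack: [s2^-1 s1^-1 s2^-1]
Gen 4 (s2): cancels prior s2^-1. Stack: [s2^-1 s1^-1]
Gen 5 (s1): cancels prior s1^-1. Stack: [s2^-1]
Gen 6 (s2): cancels prior s2^-1. Stack: []
Reduced word: (empty)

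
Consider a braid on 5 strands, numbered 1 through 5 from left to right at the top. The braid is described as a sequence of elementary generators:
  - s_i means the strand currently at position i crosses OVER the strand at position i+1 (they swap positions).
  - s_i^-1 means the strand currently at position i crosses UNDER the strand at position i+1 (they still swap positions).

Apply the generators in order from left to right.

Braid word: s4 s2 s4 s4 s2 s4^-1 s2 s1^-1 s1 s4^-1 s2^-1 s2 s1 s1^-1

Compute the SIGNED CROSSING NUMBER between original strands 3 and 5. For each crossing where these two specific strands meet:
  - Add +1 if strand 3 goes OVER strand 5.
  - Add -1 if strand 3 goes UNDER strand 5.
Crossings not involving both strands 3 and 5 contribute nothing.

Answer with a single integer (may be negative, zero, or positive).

Answer: 0

Derivation:
Gen 1: crossing 4x5. Both 3&5? no. Sum: 0
Gen 2: crossing 2x3. Both 3&5? no. Sum: 0
Gen 3: crossing 5x4. Both 3&5? no. Sum: 0
Gen 4: crossing 4x5. Both 3&5? no. Sum: 0
Gen 5: crossing 3x2. Both 3&5? no. Sum: 0
Gen 6: crossing 5x4. Both 3&5? no. Sum: 0
Gen 7: crossing 2x3. Both 3&5? no. Sum: 0
Gen 8: crossing 1x3. Both 3&5? no. Sum: 0
Gen 9: crossing 3x1. Both 3&5? no. Sum: 0
Gen 10: crossing 4x5. Both 3&5? no. Sum: 0
Gen 11: crossing 3x2. Both 3&5? no. Sum: 0
Gen 12: crossing 2x3. Both 3&5? no. Sum: 0
Gen 13: crossing 1x3. Both 3&5? no. Sum: 0
Gen 14: crossing 3x1. Both 3&5? no. Sum: 0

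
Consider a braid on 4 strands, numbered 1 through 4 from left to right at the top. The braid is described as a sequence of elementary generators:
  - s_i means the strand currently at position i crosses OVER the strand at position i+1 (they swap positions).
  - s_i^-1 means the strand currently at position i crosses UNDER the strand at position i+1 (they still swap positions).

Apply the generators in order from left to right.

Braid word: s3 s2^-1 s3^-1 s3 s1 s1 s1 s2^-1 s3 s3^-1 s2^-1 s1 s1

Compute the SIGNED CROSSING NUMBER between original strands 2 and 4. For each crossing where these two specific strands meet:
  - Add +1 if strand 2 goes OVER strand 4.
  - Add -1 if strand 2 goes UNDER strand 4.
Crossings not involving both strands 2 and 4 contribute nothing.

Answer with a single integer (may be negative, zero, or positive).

Gen 1: crossing 3x4. Both 2&4? no. Sum: 0
Gen 2: 2 under 4. Both 2&4? yes. Contrib: -1. Sum: -1
Gen 3: crossing 2x3. Both 2&4? no. Sum: -1
Gen 4: crossing 3x2. Both 2&4? no. Sum: -1
Gen 5: crossing 1x4. Both 2&4? no. Sum: -1
Gen 6: crossing 4x1. Both 2&4? no. Sum: -1
Gen 7: crossing 1x4. Both 2&4? no. Sum: -1
Gen 8: crossing 1x2. Both 2&4? no. Sum: -1
Gen 9: crossing 1x3. Both 2&4? no. Sum: -1
Gen 10: crossing 3x1. Both 2&4? no. Sum: -1
Gen 11: crossing 2x1. Both 2&4? no. Sum: -1
Gen 12: crossing 4x1. Both 2&4? no. Sum: -1
Gen 13: crossing 1x4. Both 2&4? no. Sum: -1

Answer: -1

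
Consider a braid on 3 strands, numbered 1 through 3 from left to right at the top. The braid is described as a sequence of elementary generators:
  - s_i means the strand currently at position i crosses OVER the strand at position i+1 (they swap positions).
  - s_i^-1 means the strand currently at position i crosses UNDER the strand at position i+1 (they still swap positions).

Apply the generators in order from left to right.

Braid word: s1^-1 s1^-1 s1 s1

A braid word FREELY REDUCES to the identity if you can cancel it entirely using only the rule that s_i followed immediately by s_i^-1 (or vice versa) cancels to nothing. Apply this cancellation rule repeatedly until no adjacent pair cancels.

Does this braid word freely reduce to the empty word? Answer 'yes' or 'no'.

Gen 1 (s1^-1): push. Stack: [s1^-1]
Gen 2 (s1^-1): push. Stack: [s1^-1 s1^-1]
Gen 3 (s1): cancels prior s1^-1. Stack: [s1^-1]
Gen 4 (s1): cancels prior s1^-1. Stack: []
Reduced word: (empty)

Answer: yes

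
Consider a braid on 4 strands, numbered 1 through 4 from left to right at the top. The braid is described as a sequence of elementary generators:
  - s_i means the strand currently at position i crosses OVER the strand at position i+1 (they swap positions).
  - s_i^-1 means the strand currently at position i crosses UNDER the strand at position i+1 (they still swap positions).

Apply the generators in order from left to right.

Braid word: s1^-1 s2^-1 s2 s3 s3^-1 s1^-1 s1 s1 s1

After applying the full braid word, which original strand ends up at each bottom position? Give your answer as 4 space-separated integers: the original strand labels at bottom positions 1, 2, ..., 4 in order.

Answer: 2 1 3 4

Derivation:
Gen 1 (s1^-1): strand 1 crosses under strand 2. Perm now: [2 1 3 4]
Gen 2 (s2^-1): strand 1 crosses under strand 3. Perm now: [2 3 1 4]
Gen 3 (s2): strand 3 crosses over strand 1. Perm now: [2 1 3 4]
Gen 4 (s3): strand 3 crosses over strand 4. Perm now: [2 1 4 3]
Gen 5 (s3^-1): strand 4 crosses under strand 3. Perm now: [2 1 3 4]
Gen 6 (s1^-1): strand 2 crosses under strand 1. Perm now: [1 2 3 4]
Gen 7 (s1): strand 1 crosses over strand 2. Perm now: [2 1 3 4]
Gen 8 (s1): strand 2 crosses over strand 1. Perm now: [1 2 3 4]
Gen 9 (s1): strand 1 crosses over strand 2. Perm now: [2 1 3 4]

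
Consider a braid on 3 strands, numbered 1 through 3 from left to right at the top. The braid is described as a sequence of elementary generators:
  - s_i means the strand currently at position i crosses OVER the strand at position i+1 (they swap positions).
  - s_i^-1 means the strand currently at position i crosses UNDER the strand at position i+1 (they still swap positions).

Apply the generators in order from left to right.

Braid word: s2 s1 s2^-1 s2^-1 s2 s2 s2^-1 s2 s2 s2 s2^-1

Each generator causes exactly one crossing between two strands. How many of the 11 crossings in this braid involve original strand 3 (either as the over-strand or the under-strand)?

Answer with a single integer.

Answer: 2

Derivation:
Gen 1: crossing 2x3. Involves strand 3? yes. Count so far: 1
Gen 2: crossing 1x3. Involves strand 3? yes. Count so far: 2
Gen 3: crossing 1x2. Involves strand 3? no. Count so far: 2
Gen 4: crossing 2x1. Involves strand 3? no. Count so far: 2
Gen 5: crossing 1x2. Involves strand 3? no. Count so far: 2
Gen 6: crossing 2x1. Involves strand 3? no. Count so far: 2
Gen 7: crossing 1x2. Involves strand 3? no. Count so far: 2
Gen 8: crossing 2x1. Involves strand 3? no. Count so far: 2
Gen 9: crossing 1x2. Involves strand 3? no. Count so far: 2
Gen 10: crossing 2x1. Involves strand 3? no. Count so far: 2
Gen 11: crossing 1x2. Involves strand 3? no. Count so far: 2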